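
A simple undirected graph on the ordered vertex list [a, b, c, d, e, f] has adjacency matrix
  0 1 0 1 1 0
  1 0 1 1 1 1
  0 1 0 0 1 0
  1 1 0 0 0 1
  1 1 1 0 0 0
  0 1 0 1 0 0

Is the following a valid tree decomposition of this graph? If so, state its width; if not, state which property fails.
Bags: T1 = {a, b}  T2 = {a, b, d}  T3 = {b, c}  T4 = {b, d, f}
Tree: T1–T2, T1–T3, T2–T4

A tree decomposition must satisfy three properties: every vertex lies in some bag; for every edge, both endpoints lie together in some bag; and for every vertex, the bags containing it form a connected subtree. Here vertex e appears in no bag, so the decomposition is invalid.

No — vertex e appears in no bag.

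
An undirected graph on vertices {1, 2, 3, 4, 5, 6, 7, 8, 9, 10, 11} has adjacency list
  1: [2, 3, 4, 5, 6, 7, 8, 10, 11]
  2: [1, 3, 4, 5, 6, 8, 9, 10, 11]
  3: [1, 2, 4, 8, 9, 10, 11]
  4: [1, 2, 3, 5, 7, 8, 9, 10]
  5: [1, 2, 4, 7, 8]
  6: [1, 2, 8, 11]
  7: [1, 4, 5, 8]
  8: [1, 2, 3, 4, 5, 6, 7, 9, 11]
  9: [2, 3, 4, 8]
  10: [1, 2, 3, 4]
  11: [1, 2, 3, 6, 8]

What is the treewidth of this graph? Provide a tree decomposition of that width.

Treewidth 4.
One such decomposition:
Bags: B1 = {1, 2, 3, 8, 11}  B2 = {1, 2, 3, 4, 8}  B3 = {1, 2, 6, 8, 11}  B4 = {1, 2, 3, 4, 10}  B5 = {2, 3, 4, 8, 9}  B6 = {1, 2, 4, 5, 8}  B7 = {1, 4, 5, 7, 8}
Tree: B1–B2, B1–B3, B2–B4, B2–B5, B2–B6, B6–B7

Each bag holds 5 vertices, so the decomposition has width 4, which upper-bounds the treewidth. Conversely, {1, 2, 3, 8, 11} is a clique of size 5, and the vertices of any clique must share a bag in every tree decomposition; so some bag has ≥ 5 vertices and tw(G) ≥ 4. Combining the bounds, tw(G) = 4.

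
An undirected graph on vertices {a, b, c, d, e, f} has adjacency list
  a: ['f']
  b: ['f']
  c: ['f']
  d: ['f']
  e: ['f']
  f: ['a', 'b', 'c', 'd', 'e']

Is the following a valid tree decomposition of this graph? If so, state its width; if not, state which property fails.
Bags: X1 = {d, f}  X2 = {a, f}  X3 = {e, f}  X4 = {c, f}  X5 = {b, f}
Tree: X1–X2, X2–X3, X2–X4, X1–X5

Yes; width 1.

Every vertex of G appears in some bag (union = {a, b, c, d, e, f}); every edge is covered by a bag; and for each vertex v the set of bags containing v is connected in the bag tree. The decomposition is therefore valid. The largest bag has 2 vertices, so the width is 1.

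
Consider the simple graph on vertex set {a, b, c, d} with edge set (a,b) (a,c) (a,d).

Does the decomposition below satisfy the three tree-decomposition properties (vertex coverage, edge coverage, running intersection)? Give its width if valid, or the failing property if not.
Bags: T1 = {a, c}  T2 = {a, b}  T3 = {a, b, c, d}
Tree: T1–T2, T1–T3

A tree decomposition must satisfy three properties: every vertex lies in some bag; for every edge, both endpoints lie together in some bag; and for every vertex, the bags containing it form a connected subtree. Here bags containing vertex b are not connected in the tree, so the decomposition is invalid.

No — bags containing vertex b are not connected in the tree.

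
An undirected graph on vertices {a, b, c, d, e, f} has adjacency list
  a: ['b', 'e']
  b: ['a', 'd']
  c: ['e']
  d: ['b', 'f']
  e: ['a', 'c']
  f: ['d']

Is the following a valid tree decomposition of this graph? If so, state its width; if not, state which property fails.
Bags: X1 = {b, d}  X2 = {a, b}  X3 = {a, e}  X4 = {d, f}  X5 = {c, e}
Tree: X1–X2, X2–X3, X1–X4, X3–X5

Every vertex of G appears in some bag (union = {a, b, c, d, e, f}); every edge is covered by a bag; and for each vertex v the set of bags containing v is connected in the bag tree. The decomposition is therefore valid. The largest bag has 2 vertices, so the width is 1.

Yes; width 1.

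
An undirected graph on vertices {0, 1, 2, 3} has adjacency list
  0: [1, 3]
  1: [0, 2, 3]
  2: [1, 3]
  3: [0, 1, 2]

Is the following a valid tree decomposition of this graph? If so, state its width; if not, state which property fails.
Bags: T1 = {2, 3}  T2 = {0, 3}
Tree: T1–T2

No — vertex 1 appears in no bag.

A tree decomposition must satisfy three properties: every vertex lies in some bag; for every edge, both endpoints lie together in some bag; and for every vertex, the bags containing it form a connected subtree. Here vertex 1 appears in no bag, so the decomposition is invalid.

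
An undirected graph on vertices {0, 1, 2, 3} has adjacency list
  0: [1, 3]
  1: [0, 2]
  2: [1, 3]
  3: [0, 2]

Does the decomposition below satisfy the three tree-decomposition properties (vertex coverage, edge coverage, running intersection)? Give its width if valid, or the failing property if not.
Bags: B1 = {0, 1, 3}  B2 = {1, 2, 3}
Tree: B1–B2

Yes; width 2.

Checking the three conditions: (i) the bags cover all of {0, 1, 2, 3}; (ii) for each edge, some bag contains both endpoints; (iii) the bags containing any fixed vertex form a subtree. All hold, so the decomposition is valid with width 3 − 1 = 2.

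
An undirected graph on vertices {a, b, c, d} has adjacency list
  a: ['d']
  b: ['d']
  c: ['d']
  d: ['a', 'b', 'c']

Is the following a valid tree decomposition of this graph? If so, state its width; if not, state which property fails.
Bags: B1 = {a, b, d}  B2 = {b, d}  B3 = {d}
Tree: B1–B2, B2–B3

A tree decomposition must satisfy three properties: every vertex lies in some bag; for every edge, both endpoints lie together in some bag; and for every vertex, the bags containing it form a connected subtree. Here vertex c appears in no bag, so the decomposition is invalid.

No — vertex c appears in no bag.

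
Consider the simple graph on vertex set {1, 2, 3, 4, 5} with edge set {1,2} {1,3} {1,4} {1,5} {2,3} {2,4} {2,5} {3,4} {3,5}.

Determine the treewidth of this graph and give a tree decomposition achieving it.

Treewidth 3.
Bags: B1 = {1, 2, 3, 5}  B2 = {1, 2, 3, 4}
Tree: B1–B2

Every bag has size at most 4, so the width is 4 − 1 = 3 and tw(G) ≤ 3. For the lower bound, the 4 vertices {1, 2, 3, 4} are pairwise adjacent, and any tree decomposition puts a clique entirely inside one bag — forcing width ≥ 3. The upper and lower bounds meet at 3, so that is the treewidth.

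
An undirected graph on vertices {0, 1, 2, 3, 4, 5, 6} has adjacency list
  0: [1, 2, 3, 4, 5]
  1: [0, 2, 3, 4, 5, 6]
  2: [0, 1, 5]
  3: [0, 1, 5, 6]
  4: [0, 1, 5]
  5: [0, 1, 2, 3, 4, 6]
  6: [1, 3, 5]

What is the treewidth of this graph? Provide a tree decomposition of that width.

The largest bag has 4 vertices, giving width 3; this decomposition certifies tw(G) ≤ 3. For the lower bound, the 4 vertices {0, 1, 2, 5} are pairwise adjacent, and any tree decomposition puts a clique entirely inside one bag — forcing width ≥ 3. Therefore the treewidth is 3.

Treewidth 3.
Bags: B1 = {0, 1, 2, 5}  B2 = {0, 1, 3, 5}  B3 = {0, 1, 4, 5}  B4 = {1, 3, 5, 6}
Tree: B1–B2, B2–B3, B2–B4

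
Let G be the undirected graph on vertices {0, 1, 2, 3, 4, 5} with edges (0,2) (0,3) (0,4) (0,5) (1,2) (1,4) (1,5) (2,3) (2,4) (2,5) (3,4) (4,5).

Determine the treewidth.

A width-3 tree decomposition is:
Bags: B1 = {0, 2, 4, 5}  B2 = {1, 2, 4, 5}  B3 = {0, 2, 3, 4}
Tree: B1–B2, B1–B3
The largest bag has 4 vertices, giving width 3; this decomposition certifies tw(G) ≤ 3. For the lower bound, the 4 vertices {0, 2, 3, 4} are pairwise adjacent, and any tree decomposition puts a clique entirely inside one bag — forcing width ≥ 3. Hence tw(G) = 3 exactly.

3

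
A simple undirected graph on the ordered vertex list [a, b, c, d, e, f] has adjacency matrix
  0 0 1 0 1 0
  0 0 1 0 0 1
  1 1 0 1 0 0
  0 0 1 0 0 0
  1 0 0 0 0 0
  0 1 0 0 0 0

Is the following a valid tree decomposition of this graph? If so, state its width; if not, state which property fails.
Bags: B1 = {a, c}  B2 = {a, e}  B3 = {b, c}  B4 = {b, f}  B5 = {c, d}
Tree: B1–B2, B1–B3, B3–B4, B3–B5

Yes; width 1.

Checking the three conditions: (i) the bags cover all of {a, b, c, d, e, f}; (ii) for each edge, some bag contains both endpoints; (iii) the bags containing any fixed vertex form a subtree. All hold, so the decomposition is valid with width 2 − 1 = 1.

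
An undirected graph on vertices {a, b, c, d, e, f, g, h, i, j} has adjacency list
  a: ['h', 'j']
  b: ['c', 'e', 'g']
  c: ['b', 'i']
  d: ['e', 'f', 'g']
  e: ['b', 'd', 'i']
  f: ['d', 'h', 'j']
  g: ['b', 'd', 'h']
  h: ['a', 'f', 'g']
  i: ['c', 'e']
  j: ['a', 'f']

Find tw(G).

A width-2 tree decomposition is:
Bags: B1 = {b, c, i}  B2 = {b, e, i}  B3 = {b, e, g}  B4 = {d, e, g}  B5 = {d, g, h}  B6 = {d, f, h}  B7 = {a, f, h}  B8 = {a, f, j}
Tree: B1–B2, B2–B3, B3–B4, B4–B5, B5–B6, B6–B7, B7–B8
Each bag holds 3 vertices, so the decomposition has width 2, which upper-bounds the treewidth. The edges c–i–e–b–c form a cycle, so G is not a tree and its treewidth is at least 2. Therefore the treewidth is 2.

2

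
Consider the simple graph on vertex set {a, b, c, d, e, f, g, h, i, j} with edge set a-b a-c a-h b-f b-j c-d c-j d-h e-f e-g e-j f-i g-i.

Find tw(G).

A width-2 tree decomposition is:
Bags: B1 = {a, d, h}  B2 = {a, c, d}  B3 = {a, b, c}  B4 = {b, c, j}  B5 = {b, f, j}  B6 = {e, f, j}  B7 = {e, f, i}  B8 = {e, g, i}
Tree: B1–B2, B2–B3, B3–B4, B4–B5, B5–B6, B6–B7, B7–B8
Each bag holds 3 vertices, so the decomposition has width 2, which upper-bounds the treewidth. The edges h–d–c–a–h form a cycle, so G is not a tree and its treewidth is at least 2. Combining the bounds, tw(G) = 2.

2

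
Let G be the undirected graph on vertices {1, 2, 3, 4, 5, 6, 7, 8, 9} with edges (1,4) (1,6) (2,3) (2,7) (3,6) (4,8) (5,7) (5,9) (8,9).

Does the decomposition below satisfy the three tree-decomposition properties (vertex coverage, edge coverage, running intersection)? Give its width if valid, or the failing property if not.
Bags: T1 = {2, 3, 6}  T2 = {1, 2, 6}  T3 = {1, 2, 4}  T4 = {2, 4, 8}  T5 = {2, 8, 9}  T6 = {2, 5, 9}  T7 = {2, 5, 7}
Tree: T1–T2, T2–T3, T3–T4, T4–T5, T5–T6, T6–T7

Every vertex of G appears in some bag (union = {1, 2, 3, 4, 5, 6, 7, 8, 9}); every edge is covered by a bag; and for each vertex v the set of bags containing v is connected in the bag tree. The decomposition is therefore valid. The largest bag has 3 vertices, so the width is 2.

Yes; width 2.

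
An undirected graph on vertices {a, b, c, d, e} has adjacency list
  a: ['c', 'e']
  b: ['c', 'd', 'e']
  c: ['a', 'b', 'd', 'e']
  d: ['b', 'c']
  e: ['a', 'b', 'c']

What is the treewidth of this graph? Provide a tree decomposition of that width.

Treewidth 2.
One such decomposition:
Bags: B1 = {b, c, d}  B2 = {b, c, e}  B3 = {a, c, e}
Tree: B1–B2, B2–B3

The largest bag has 3 vertices, giving width 2; this decomposition certifies tw(G) ≤ 2. Conversely, {b, c, d} is a clique of size 3, and the vertices of any clique must share a bag in every tree decomposition; so some bag has ≥ 3 vertices and tw(G) ≥ 2. Combining the bounds, tw(G) = 2.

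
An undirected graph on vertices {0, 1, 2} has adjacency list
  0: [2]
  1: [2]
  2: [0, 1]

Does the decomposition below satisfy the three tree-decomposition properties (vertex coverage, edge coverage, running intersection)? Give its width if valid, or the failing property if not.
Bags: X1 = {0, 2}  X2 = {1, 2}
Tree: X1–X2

Yes; width 1.

Vertex coverage: the bags together contain {0, 1, 2}, the full vertex set. Edge coverage: each edge of G has both endpoints in at least one bag. Running intersection: for every vertex, the bags containing it form a connected subtree. All three properties hold, so this is a valid tree decomposition of width max|bag| − 1 = 1, and hence tw(G) ≤ 1.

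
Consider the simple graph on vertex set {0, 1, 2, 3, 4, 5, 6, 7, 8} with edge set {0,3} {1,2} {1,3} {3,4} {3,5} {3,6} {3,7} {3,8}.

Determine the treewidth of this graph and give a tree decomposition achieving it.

Every bag has size at most 2, so the width is 2 − 1 = 1 and tw(G) ≤ 1. Since G has at least one edge (e.g. 3–6), it is not an edgeless graph, so tw(G) ≥ 1. Combining the bounds, tw(G) = 1.

Treewidth 1.
One optimal decomposition is:
Bags: B1 = {3, 6}  B2 = {3, 7}  B3 = {3, 4}  B4 = {3, 8}  B5 = {1, 3}  B6 = {0, 3}  B7 = {3, 5}  B8 = {1, 2}
Tree: B1–B2, B2–B3, B3–B4, B3–B5, B2–B6, B2–B7, B5–B8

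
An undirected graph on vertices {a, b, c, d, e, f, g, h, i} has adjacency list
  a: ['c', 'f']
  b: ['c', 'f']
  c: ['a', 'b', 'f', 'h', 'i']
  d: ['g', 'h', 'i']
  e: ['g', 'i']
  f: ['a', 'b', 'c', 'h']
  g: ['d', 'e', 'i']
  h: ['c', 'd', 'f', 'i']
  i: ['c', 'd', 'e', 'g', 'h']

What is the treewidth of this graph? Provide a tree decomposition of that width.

The largest bag has 3 vertices, giving width 2; this decomposition certifies tw(G) ≤ 2. For the lower bound, the 3 vertices {a, c, f} are pairwise adjacent, and any tree decomposition puts a clique entirely inside one bag — forcing width ≥ 2. The upper and lower bounds meet at 2, so that is the treewidth.

Treewidth 2.
Bags: B1 = {e, g, i}  B2 = {d, g, i}  B3 = {d, h, i}  B4 = {c, h, i}  B5 = {c, f, h}  B6 = {b, c, f}  B7 = {a, c, f}
Tree: B1–B2, B2–B3, B3–B4, B4–B5, B5–B6, B5–B7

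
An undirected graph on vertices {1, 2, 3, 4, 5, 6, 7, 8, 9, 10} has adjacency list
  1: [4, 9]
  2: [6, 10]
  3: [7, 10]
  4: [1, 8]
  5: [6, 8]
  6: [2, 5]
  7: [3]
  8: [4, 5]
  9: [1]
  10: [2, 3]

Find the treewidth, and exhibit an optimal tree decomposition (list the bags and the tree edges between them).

The largest bag has 2 vertices, giving width 1; this decomposition certifies tw(G) ≤ 1. Any graph with an edge has treewidth ≥ 1, and G has the edge 9–1. Therefore the treewidth is 1.

Treewidth 1.
Bags: B1 = {1, 9}  B2 = {1, 4}  B3 = {4, 8}  B4 = {5, 8}  B5 = {5, 6}  B6 = {2, 6}  B7 = {2, 10}  B8 = {3, 10}  B9 = {3, 7}
Tree: B1–B2, B2–B3, B3–B4, B4–B5, B5–B6, B6–B7, B7–B8, B8–B9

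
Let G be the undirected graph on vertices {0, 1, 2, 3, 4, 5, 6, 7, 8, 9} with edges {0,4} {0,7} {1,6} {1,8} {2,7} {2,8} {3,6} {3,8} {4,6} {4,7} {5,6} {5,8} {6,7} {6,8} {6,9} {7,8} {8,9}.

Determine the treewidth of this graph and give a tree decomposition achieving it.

Each bag holds 3 vertices, so the decomposition has width 2, which upper-bounds the treewidth. On the other hand G contains the 3-clique {0, 4, 7}. A clique must lie in a single bag of any decomposition, so no decomposition can have width below 2. The upper and lower bounds meet at 2, so that is the treewidth.

Treewidth 2.
One such decomposition:
Bags: B1 = {4, 6, 7}  B2 = {6, 7, 8}  B3 = {0, 4, 7}  B4 = {1, 6, 8}  B5 = {3, 6, 8}  B6 = {6, 8, 9}  B7 = {2, 7, 8}  B8 = {5, 6, 8}
Tree: B1–B2, B1–B3, B2–B4, B4–B5, B5–B6, B2–B7, B2–B8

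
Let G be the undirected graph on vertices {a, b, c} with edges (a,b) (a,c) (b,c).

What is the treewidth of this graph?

A width-2 tree decomposition is:
Bags: B1 = {a, b, c}
Tree: (single bag)
A single bag containing all 3 vertices is trivially a valid decomposition of width 2. On the other hand G contains the 3-clique {a, b, c}. A clique must lie in a single bag of any decomposition, so no decomposition can have width below 2. Therefore the treewidth is 2.

2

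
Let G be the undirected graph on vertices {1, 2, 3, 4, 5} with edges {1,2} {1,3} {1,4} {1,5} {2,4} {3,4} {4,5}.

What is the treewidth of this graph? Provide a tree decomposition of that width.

Treewidth 2.
One such decomposition:
Bags: B1 = {1, 3, 4}  B2 = {1, 4, 5}  B3 = {1, 2, 4}
Tree: B1–B2, B2–B3

Each bag holds 3 vertices, so the decomposition has width 2, which upper-bounds the treewidth. On the other hand G contains the 3-clique {1, 2, 4}. A clique must lie in a single bag of any decomposition, so no decomposition can have width below 2. The upper and lower bounds meet at 2, so that is the treewidth.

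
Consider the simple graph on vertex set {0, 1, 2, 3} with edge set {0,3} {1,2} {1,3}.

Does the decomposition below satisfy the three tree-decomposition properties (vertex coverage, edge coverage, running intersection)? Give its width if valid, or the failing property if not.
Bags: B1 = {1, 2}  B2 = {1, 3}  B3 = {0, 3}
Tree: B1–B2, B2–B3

Yes; width 1.

Vertex coverage: the bags together contain {0, 1, 2, 3}, the full vertex set. Edge coverage: each edge of G has both endpoints in at least one bag. Running intersection: for every vertex, the bags containing it form a connected subtree. All three properties hold, so this is a valid tree decomposition of width max|bag| − 1 = 1, and hence tw(G) ≤ 1.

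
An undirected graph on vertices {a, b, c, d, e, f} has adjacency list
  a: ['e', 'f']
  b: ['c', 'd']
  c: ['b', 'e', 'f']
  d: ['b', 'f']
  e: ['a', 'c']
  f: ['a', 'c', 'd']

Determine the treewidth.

A width-2 tree decomposition is:
Bags: B1 = {a, e, f}  B2 = {c, e, f}  B3 = {c, d, f}  B4 = {b, c, d}
Tree: B1–B2, B2–B3, B3–B4
Every bag has size at most 3, so the width is 3 − 1 = 2 and tw(G) ≤ 2. For the lower bound, G contains the cycle a–e–c–f–a, so G is not a forest; only forests have treewidth ≤ 1, hence tw(G) ≥ 2. The upper and lower bounds meet at 2, so that is the treewidth.

2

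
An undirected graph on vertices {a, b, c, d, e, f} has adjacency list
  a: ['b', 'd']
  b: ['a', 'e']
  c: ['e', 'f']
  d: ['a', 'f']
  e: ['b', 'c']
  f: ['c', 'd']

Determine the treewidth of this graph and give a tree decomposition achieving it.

Treewidth 2.
One optimal decomposition is:
Bags: B1 = {c, d, f}  B2 = {c, d, e}  B3 = {b, d, e}  B4 = {a, b, d}
Tree: B1–B2, B2–B3, B3–B4

The largest bag has 3 vertices, giving width 2; this decomposition certifies tw(G) ≤ 2. Since d–f–c–e–b–a–d is a cycle in G, G is not acyclic. Forests are exactly the graphs of treewidth ≤ 1, so tw(G) ≥ 2. Therefore the treewidth is 2.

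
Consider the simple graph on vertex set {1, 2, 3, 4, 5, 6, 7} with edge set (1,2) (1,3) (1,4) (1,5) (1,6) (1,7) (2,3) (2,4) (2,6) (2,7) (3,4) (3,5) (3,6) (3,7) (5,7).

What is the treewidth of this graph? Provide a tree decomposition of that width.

Treewidth 3.
One optimal decomposition is:
Bags: B1 = {1, 3, 5, 7}  B2 = {1, 2, 3, 7}  B3 = {1, 2, 3, 4}  B4 = {1, 2, 3, 6}
Tree: B1–B2, B2–B3, B2–B4

The largest bag has 4 vertices, giving width 3; this decomposition certifies tw(G) ≤ 3. On the other hand G contains the 4-clique {1, 2, 3, 4}. A clique must lie in a single bag of any decomposition, so no decomposition can have width below 3. Hence tw(G) = 3 exactly.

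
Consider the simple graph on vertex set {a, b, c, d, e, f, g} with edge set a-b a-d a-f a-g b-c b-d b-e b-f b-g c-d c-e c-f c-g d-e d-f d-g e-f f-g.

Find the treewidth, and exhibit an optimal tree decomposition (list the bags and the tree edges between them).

Treewidth 4.
One such decomposition:
Bags: B1 = {a, b, d, f, g}  B2 = {b, c, d, f, g}  B3 = {b, c, d, e, f}
Tree: B1–B2, B2–B3

Each bag holds 5 vertices, so the decomposition has width 4, which upper-bounds the treewidth. For the lower bound, the 5 vertices {b, c, d, f, g} are pairwise adjacent, and any tree decomposition puts a clique entirely inside one bag — forcing width ≥ 4. Hence tw(G) = 4 exactly.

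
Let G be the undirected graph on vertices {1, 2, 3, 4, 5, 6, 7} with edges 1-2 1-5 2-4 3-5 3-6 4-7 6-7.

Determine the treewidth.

2

A width-2 tree decomposition is:
Bags: B1 = {2, 4, 7}  B2 = {2, 6, 7}  B3 = {2, 3, 6}  B4 = {2, 3, 5}  B5 = {1, 2, 5}
Tree: B1–B2, B2–B3, B3–B4, B4–B5
Every bag has size at most 3, so the width is 3 − 1 = 2 and tw(G) ≤ 2. Since 2–4–7–6–3–5–1–2 is a cycle in G, G is not acyclic. Forests are exactly the graphs of treewidth ≤ 1, so tw(G) ≥ 2. The upper and lower bounds meet at 2, so that is the treewidth.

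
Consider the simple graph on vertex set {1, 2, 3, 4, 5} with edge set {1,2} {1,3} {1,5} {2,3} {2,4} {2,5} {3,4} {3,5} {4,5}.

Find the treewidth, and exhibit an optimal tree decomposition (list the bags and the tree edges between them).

Treewidth 3.
Bags: B1 = {1, 2, 3, 5}  B2 = {2, 3, 4, 5}
Tree: B1–B2

The largest bag has 4 vertices, giving width 3; this decomposition certifies tw(G) ≤ 3. For the lower bound, the 4 vertices {1, 2, 3, 5} are pairwise adjacent, and any tree decomposition puts a clique entirely inside one bag — forcing width ≥ 3. Combining the bounds, tw(G) = 3.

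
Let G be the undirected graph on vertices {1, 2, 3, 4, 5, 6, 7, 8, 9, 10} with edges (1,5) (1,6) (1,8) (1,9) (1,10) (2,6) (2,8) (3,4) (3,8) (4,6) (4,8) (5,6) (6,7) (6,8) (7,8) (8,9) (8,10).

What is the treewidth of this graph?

A width-2 tree decomposition is:
Bags: B1 = {1, 6, 8}  B2 = {1, 5, 6}  B3 = {6, 7, 8}  B4 = {1, 8, 9}  B5 = {1, 8, 10}  B6 = {4, 6, 8}  B7 = {2, 6, 8}  B8 = {3, 4, 8}
Tree: B1–B2, B1–B3, B1–B4, B4–B5, B1–B6, B6–B7, B6–B8
Every bag has size at most 3, so the width is 3 − 1 = 2 and tw(G) ≤ 2. On the other hand G contains the 3-clique {1, 8, 9}. A clique must lie in a single bag of any decomposition, so no decomposition can have width below 2. The upper and lower bounds meet at 2, so that is the treewidth.

2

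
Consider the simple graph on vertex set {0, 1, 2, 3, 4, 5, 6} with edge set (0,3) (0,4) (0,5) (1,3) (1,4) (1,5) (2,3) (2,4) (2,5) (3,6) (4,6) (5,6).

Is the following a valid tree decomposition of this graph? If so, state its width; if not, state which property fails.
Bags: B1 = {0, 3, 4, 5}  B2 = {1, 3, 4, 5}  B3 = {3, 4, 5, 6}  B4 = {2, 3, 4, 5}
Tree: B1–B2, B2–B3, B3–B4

Vertex coverage: the bags together contain {0, 1, 2, 3, 4, 5, 6}, the full vertex set. Edge coverage: each edge of G has both endpoints in at least one bag. Running intersection: for every vertex, the bags containing it form a connected subtree. All three properties hold, so this is a valid tree decomposition of width max|bag| − 1 = 3, and hence tw(G) ≤ 3.

Yes; width 3.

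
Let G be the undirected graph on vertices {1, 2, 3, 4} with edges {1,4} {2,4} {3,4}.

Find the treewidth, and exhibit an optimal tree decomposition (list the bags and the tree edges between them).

Each bag holds 2 vertices, so the decomposition has width 1, which upper-bounds the treewidth. G has an edge, so its treewidth is at least 1. Therefore the treewidth is 1.

Treewidth 1.
One optimal decomposition is:
Bags: B1 = {3, 4}  B2 = {2, 4}  B3 = {1, 4}
Tree: B1–B2, B1–B3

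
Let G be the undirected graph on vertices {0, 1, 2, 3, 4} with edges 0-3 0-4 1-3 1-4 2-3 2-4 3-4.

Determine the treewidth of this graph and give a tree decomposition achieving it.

Treewidth 2.
One such decomposition:
Bags: B1 = {2, 3, 4}  B2 = {1, 3, 4}  B3 = {0, 3, 4}
Tree: B1–B2, B2–B3

The largest bag has 3 vertices, giving width 2; this decomposition certifies tw(G) ≤ 2. Conversely, {0, 3, 4} is a clique of size 3, and the vertices of any clique must share a bag in every tree decomposition; so some bag has ≥ 3 vertices and tw(G) ≥ 2. The upper and lower bounds meet at 2, so that is the treewidth.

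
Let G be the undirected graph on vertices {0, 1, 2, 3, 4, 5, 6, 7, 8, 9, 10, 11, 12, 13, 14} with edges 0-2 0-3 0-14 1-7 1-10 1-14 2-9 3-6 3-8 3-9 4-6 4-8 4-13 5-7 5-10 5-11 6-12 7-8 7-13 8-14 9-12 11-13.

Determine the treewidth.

3

A width-3 tree decomposition is:
Bags: B1 = {5, 10, 11, 13}  B2 = {5, 7, 10, 13}  B3 = {1, 7, 10, 13}  B4 = {1, 4, 7, 13}  B5 = {1, 4, 7, 8}  B6 = {1, 4, 8, 14}  B7 = {4, 6, 8, 14}  B8 = {3, 6, 8, 14}  B9 = {0, 3, 6, 14}  B10 = {0, 3, 6, 12}  B11 = {0, 3, 9, 12}  B12 = {0, 2, 9, 12}
Tree: B1–B2, B2–B3, B3–B4, B4–B5, B5–B6, B6–B7, B7–B8, B8–B9, B9–B10, B10–B11, B11–B12
Each bag holds 4 vertices, so the decomposition has width 3, which upper-bounds the treewidth. For the lower bound: the 4 vertex sets {5,10,11}, {13}, {7}, {1,4,8,14} are disjoint, each induces a connected subgraph, and every pair is joined by at least one edge of G. Contracting each set to a single vertex therefore yields K_{4} as a minor, and since treewidth is minor-monotone, tw(G) ≥ tw(K_{4}) = 3. The upper and lower bounds meet at 3, so that is the treewidth.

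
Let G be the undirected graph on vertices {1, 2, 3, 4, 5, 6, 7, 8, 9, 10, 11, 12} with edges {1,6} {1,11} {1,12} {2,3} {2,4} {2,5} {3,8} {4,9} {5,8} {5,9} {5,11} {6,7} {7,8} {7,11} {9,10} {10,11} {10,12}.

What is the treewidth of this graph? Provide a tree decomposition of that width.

Every bag has size at most 4, so the width is 4 − 1 = 3 and tw(G) ≤ 3. For the lower bound: the 4 vertex sets {1,6,12}, {10}, {11}, {5,7,8,9} are disjoint, each induces a connected subgraph, and every pair is joined by at least one edge of G. Contracting each set to a single vertex therefore yields K_{4} as a minor, and since treewidth is minor-monotone, tw(G) ≥ tw(K_{4}) = 3. Therefore the treewidth is 3.

Treewidth 3.
Bags: B1 = {1, 6, 10, 12}  B2 = {1, 6, 10, 11}  B3 = {6, 7, 10, 11}  B4 = {7, 9, 10, 11}  B5 = {5, 7, 9, 11}  B6 = {5, 7, 8, 9}  B7 = {4, 5, 8, 9}  B8 = {2, 4, 5, 8}  B9 = {2, 3, 4, 8}
Tree: B1–B2, B2–B3, B3–B4, B4–B5, B5–B6, B6–B7, B7–B8, B8–B9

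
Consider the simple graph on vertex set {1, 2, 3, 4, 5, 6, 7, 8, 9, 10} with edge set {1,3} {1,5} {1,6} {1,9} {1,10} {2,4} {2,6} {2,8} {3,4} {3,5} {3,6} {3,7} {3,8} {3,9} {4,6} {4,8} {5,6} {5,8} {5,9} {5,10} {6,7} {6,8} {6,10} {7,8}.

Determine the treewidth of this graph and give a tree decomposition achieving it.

The largest bag has 4 vertices, giving width 3; this decomposition certifies tw(G) ≤ 3. On the other hand G contains the 4-clique {1, 3, 5, 9}. A clique must lie in a single bag of any decomposition, so no decomposition can have width below 3. The upper and lower bounds meet at 3, so that is the treewidth.

Treewidth 3.
One such decomposition:
Bags: B1 = {1, 3, 5, 6}  B2 = {1, 5, 6, 10}  B3 = {3, 5, 6, 8}  B4 = {3, 6, 7, 8}  B5 = {3, 4, 6, 8}  B6 = {2, 4, 6, 8}  B7 = {1, 3, 5, 9}
Tree: B1–B2, B1–B3, B3–B4, B4–B5, B5–B6, B1–B7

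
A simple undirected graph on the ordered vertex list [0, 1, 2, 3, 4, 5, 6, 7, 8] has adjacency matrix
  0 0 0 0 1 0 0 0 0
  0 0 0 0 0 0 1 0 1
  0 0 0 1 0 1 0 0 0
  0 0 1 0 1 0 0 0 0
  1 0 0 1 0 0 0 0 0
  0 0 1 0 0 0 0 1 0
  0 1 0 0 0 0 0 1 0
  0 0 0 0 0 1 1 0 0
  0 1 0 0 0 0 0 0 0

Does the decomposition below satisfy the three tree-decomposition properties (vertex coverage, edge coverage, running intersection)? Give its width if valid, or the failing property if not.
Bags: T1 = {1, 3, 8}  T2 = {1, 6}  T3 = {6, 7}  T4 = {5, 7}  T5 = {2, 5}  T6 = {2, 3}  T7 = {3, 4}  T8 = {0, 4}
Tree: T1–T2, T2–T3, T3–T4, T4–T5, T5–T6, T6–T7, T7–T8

No — bags containing vertex 3 are not connected in the tree.

A tree decomposition must satisfy three properties: every vertex lies in some bag; for every edge, both endpoints lie together in some bag; and for every vertex, the bags containing it form a connected subtree. Here bags containing vertex 3 are not connected in the tree, so the decomposition is invalid.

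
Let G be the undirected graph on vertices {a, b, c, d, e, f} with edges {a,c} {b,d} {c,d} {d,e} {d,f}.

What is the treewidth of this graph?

A width-1 tree decomposition is:
Bags: B1 = {c, d}  B2 = {a, c}  B3 = {d, e}  B4 = {b, d}  B5 = {d, f}
Tree: B1–B2, B1–B3, B3–B4, B4–B5
The largest bag has 2 vertices, giving width 1; this decomposition certifies tw(G) ≤ 1. Since G has at least one edge (e.g. d–c), it is not an edgeless graph, so tw(G) ≥ 1. The upper and lower bounds meet at 1, so that is the treewidth.

1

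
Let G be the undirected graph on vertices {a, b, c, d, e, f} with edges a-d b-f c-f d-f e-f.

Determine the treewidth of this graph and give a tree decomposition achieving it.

Every bag has size at most 2, so the width is 2 − 1 = 1 and tw(G) ≤ 1. Since G has at least one edge (e.g. c–f), it is not an edgeless graph, so tw(G) ≥ 1. The upper and lower bounds meet at 1, so that is the treewidth.

Treewidth 1.
Bags: B1 = {c, f}  B2 = {b, f}  B3 = {d, f}  B4 = {e, f}  B5 = {a, d}
Tree: B1–B2, B1–B3, B3–B4, B3–B5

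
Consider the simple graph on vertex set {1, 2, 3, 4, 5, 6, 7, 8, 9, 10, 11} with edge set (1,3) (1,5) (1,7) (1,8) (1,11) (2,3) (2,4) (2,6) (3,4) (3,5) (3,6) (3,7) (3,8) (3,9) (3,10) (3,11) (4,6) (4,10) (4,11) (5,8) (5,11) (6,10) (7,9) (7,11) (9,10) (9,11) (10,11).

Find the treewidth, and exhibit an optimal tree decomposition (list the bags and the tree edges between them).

Treewidth 3.
Bags: B1 = {3, 7, 9, 11}  B2 = {3, 9, 10, 11}  B3 = {1, 3, 7, 11}  B4 = {3, 4, 10, 11}  B5 = {1, 3, 5, 11}  B6 = {3, 4, 6, 10}  B7 = {2, 3, 4, 6}  B8 = {1, 3, 5, 8}
Tree: B1–B2, B1–B3, B2–B4, B3–B5, B4–B6, B6–B7, B5–B8

Each bag holds 4 vertices, so the decomposition has width 3, which upper-bounds the treewidth. On the other hand G contains the 4-clique {1, 3, 5, 8}. A clique must lie in a single bag of any decomposition, so no decomposition can have width below 3. The upper and lower bounds meet at 3, so that is the treewidth.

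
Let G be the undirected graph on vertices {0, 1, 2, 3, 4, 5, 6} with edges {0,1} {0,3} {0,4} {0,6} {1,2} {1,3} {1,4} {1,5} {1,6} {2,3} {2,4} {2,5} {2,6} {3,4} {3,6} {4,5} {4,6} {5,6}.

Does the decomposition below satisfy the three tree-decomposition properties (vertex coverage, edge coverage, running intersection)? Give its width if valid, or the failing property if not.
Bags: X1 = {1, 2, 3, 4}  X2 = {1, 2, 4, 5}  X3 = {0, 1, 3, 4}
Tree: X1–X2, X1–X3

No — vertex 6 appears in no bag.

A tree decomposition must satisfy three properties: every vertex lies in some bag; for every edge, both endpoints lie together in some bag; and for every vertex, the bags containing it form a connected subtree. Here vertex 6 appears in no bag, so the decomposition is invalid.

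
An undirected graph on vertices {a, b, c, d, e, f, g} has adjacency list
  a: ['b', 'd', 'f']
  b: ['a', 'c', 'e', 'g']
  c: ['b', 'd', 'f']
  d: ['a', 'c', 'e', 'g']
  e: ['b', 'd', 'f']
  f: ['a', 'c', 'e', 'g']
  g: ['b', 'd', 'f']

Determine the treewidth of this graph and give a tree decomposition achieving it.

Each bag holds 4 vertices, so the decomposition has width 3, which upper-bounds the treewidth. For the lower bound: the 4 vertex sets {a,d}, {b,g}, {f}, {e} are disjoint, each induces a connected subgraph, and every pair is joined by at least one edge of G. Contracting each set to a single vertex therefore yields K_{4} as a minor, and since treewidth is minor-monotone, tw(G) ≥ tw(K_{4}) = 3. Combining the bounds, tw(G) = 3.

Treewidth 3.
One such decomposition:
Bags: B1 = {a, b, d, f}  B2 = {b, d, f, g}  B3 = {b, d, e, f}  B4 = {b, c, d, f}
Tree: B1–B2, B2–B3, B3–B4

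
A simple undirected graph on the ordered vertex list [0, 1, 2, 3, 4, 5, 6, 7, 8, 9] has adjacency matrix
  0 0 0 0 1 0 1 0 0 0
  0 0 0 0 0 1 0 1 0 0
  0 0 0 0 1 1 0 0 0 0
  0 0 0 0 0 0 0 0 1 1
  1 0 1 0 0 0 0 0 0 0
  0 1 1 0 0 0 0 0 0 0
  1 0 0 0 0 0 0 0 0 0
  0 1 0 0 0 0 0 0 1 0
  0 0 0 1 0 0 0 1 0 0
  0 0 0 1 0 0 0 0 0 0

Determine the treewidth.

1

A width-1 tree decomposition is:
Bags: B1 = {3, 9}  B2 = {3, 8}  B3 = {7, 8}  B4 = {1, 7}  B5 = {1, 5}  B6 = {2, 5}  B7 = {2, 4}  B8 = {0, 4}  B9 = {0, 6}
Tree: B1–B2, B2–B3, B3–B4, B4–B5, B5–B6, B6–B7, B7–B8, B8–B9
Every bag has size at most 2, so the width is 2 − 1 = 1 and tw(G) ≤ 1. G has an edge, so its treewidth is at least 1. Combining the bounds, tw(G) = 1.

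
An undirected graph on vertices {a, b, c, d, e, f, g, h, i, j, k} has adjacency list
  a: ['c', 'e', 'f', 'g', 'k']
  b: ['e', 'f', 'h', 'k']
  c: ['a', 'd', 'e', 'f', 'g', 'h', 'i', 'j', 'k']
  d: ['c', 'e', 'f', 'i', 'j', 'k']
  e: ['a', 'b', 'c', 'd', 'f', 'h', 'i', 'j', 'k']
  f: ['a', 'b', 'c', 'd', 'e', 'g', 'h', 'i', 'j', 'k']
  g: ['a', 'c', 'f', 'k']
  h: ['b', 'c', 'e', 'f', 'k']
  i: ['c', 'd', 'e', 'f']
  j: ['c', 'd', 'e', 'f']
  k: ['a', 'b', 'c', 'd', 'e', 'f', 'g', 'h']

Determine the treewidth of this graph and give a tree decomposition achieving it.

Treewidth 4.
One such decomposition:
Bags: B1 = {c, d, e, f, k}  B2 = {c, e, f, h, k}  B3 = {a, c, e, f, k}  B4 = {b, e, f, h, k}  B5 = {c, d, e, f, j}  B6 = {a, c, f, g, k}  B7 = {c, d, e, f, i}
Tree: B1–B2, B1–B3, B2–B4, B1–B5, B3–B6, B5–B7

Every bag has size at most 5, so the width is 5 − 1 = 4 and tw(G) ≤ 4. For the lower bound, the 5 vertices {a, c, f, g, k} are pairwise adjacent, and any tree decomposition puts a clique entirely inside one bag — forcing width ≥ 4. Therefore the treewidth is 4.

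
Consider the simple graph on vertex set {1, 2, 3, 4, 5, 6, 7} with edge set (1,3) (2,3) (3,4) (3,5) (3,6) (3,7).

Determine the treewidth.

1

A width-1 tree decomposition is:
Bags: B1 = {1, 3}  B2 = {3, 6}  B3 = {3, 7}  B4 = {3, 5}  B5 = {3, 4}  B6 = {2, 3}
Tree: B1–B2, B1–B3, B2–B4, B4–B5, B2–B6
Every bag has size at most 2, so the width is 2 − 1 = 1 and tw(G) ≤ 1. Any graph with an edge has treewidth ≥ 1, and G has the edge 3–1. Therefore the treewidth is 1.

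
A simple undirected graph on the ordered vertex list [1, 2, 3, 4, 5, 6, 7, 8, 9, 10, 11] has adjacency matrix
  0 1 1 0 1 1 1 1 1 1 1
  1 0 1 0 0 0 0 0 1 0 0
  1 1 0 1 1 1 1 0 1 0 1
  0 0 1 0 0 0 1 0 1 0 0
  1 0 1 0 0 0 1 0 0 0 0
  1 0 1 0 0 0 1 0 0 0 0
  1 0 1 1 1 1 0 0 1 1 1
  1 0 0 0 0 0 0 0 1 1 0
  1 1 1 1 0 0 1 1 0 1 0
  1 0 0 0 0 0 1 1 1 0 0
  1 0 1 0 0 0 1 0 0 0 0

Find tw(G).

A width-3 tree decomposition is:
Bags: B1 = {1, 7, 9, 10}  B2 = {1, 3, 7, 9}  B3 = {1, 2, 3, 9}  B4 = {3, 4, 7, 9}  B5 = {1, 8, 9, 10}  B6 = {1, 3, 5, 7}  B7 = {1, 3, 6, 7}  B8 = {1, 3, 7, 11}
Tree: B1–B2, B2–B3, B2–B4, B1–B5, B2–B6, B2–B7, B6–B8
Each bag holds 4 vertices, so the decomposition has width 3, which upper-bounds the treewidth. On the other hand G contains the 4-clique {1, 8, 9, 10}. A clique must lie in a single bag of any decomposition, so no decomposition can have width below 3. Hence tw(G) = 3 exactly.

3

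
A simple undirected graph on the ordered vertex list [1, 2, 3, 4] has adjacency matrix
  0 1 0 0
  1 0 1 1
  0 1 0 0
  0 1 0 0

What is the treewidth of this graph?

1

A width-1 tree decomposition is:
Bags: B1 = {2, 4}  B2 = {2, 3}  B3 = {1, 2}
Tree: B1–B2, B2–B3
Every bag has size at most 2, so the width is 2 − 1 = 1 and tw(G) ≤ 1. Since G has at least one edge (e.g. 4–2), it is not an edgeless graph, so tw(G) ≥ 1. Hence tw(G) = 1 exactly.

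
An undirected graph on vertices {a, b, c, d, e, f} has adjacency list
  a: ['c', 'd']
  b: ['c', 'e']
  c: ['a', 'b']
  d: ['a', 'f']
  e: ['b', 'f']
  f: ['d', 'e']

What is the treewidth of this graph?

2

A width-2 tree decomposition is:
Bags: B1 = {a, d, f}  B2 = {a, e, f}  B3 = {a, b, e}  B4 = {a, b, c}
Tree: B1–B2, B2–B3, B3–B4
Every bag has size at most 3, so the width is 3 − 1 = 2 and tw(G) ≤ 2. Since a–d–f–e–b–c–a is a cycle in G, G is not acyclic. Forests are exactly the graphs of treewidth ≤ 1, so tw(G) ≥ 2. The upper and lower bounds meet at 2, so that is the treewidth.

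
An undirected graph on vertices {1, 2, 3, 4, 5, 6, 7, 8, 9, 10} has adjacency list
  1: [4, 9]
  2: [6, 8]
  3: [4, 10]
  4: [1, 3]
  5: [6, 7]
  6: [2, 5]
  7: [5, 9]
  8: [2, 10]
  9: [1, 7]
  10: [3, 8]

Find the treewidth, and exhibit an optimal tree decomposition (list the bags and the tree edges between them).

The largest bag has 3 vertices, giving width 2; this decomposition certifies tw(G) ≤ 2. Since 7–9–1–4–3–10–8–2–6–5–7 is a cycle in G, G is not acyclic. Forests are exactly the graphs of treewidth ≤ 1, so tw(G) ≥ 2. Combining the bounds, tw(G) = 2.

Treewidth 2.
One such decomposition:
Bags: B1 = {1, 7, 9}  B2 = {1, 4, 7}  B3 = {3, 4, 7}  B4 = {3, 7, 10}  B5 = {7, 8, 10}  B6 = {2, 7, 8}  B7 = {2, 6, 7}  B8 = {5, 6, 7}
Tree: B1–B2, B2–B3, B3–B4, B4–B5, B5–B6, B6–B7, B7–B8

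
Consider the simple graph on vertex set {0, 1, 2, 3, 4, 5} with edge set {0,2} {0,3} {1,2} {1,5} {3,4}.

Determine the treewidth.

A width-1 tree decomposition is:
Bags: B1 = {3, 4}  B2 = {0, 3}  B3 = {0, 2}  B4 = {1, 2}  B5 = {1, 5}
Tree: B1–B2, B2–B3, B3–B4, B4–B5
The largest bag has 2 vertices, giving width 1; this decomposition certifies tw(G) ≤ 1. Any graph with an edge has treewidth ≥ 1, and G has the edge 4–3. The upper and lower bounds meet at 1, so that is the treewidth.

1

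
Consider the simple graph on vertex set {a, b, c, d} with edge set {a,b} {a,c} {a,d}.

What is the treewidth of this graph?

1

A width-1 tree decomposition is:
Bags: B1 = {a, d}  B2 = {a, b}  B3 = {a, c}
Tree: B1–B2, B2–B3
Every bag has size at most 2, so the width is 2 − 1 = 1 and tw(G) ≤ 1. G has an edge, so its treewidth is at least 1. The upper and lower bounds meet at 1, so that is the treewidth.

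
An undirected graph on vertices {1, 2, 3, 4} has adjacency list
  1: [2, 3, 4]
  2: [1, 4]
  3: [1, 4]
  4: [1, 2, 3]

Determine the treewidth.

A width-2 tree decomposition is:
Bags: B1 = {1, 2, 4}  B2 = {1, 3, 4}
Tree: B1–B2
Every bag has size at most 3, so the width is 3 − 1 = 2 and tw(G) ≤ 2. On the other hand G contains the 3-clique {1, 2, 4}. A clique must lie in a single bag of any decomposition, so no decomposition can have width below 2. Combining the bounds, tw(G) = 2.

2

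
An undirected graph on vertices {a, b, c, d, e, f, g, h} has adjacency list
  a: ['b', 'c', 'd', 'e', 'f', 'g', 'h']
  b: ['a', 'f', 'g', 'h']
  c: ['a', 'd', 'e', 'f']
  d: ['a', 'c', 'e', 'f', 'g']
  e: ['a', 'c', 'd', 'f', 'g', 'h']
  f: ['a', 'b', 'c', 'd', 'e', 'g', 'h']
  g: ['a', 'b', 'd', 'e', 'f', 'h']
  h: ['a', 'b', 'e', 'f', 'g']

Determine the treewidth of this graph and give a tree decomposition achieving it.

Treewidth 4.
One optimal decomposition is:
Bags: B1 = {a, e, f, g, h}  B2 = {a, d, e, f, g}  B3 = {a, c, d, e, f}  B4 = {a, b, f, g, h}
Tree: B1–B2, B2–B3, B1–B4

Every bag has size at most 5, so the width is 5 − 1 = 4 and tw(G) ≤ 4. For the lower bound, the 5 vertices {a, d, e, f, g} are pairwise adjacent, and any tree decomposition puts a clique entirely inside one bag — forcing width ≥ 4. Therefore the treewidth is 4.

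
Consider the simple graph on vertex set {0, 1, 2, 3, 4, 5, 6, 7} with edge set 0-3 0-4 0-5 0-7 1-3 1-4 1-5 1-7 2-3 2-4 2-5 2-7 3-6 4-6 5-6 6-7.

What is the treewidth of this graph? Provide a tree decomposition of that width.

Treewidth 4.
Bags: B1 = {0, 3, 4, 5, 7}  B2 = {1, 3, 4, 5, 7}  B3 = {2, 3, 4, 5, 7}  B4 = {3, 4, 5, 6, 7}
Tree: B1–B2, B2–B3, B3–B4

Every bag has size at most 5, so the width is 5 − 1 = 4 and tw(G) ≤ 4. For the lower bound: the 5 vertex sets {0,7}, {1,5}, {2,3}, {4}, {6} are disjoint, each induces a connected subgraph, and every pair is joined by at least one edge of G. Contracting each set to a single vertex therefore yields K_{5} as a minor, and since treewidth is minor-monotone, tw(G) ≥ tw(K_{5}) = 4. Combining the bounds, tw(G) = 4.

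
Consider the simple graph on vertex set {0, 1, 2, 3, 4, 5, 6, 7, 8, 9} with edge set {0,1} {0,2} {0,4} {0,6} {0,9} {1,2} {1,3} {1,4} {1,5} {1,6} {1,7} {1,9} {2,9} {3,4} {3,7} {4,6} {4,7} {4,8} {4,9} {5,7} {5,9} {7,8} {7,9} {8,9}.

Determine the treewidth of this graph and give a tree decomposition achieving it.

Treewidth 3.
One such decomposition:
Bags: B1 = {1, 4, 7, 9}  B2 = {1, 3, 4, 7}  B3 = {0, 1, 4, 9}  B4 = {1, 5, 7, 9}  B5 = {4, 7, 8, 9}  B6 = {0, 1, 4, 6}  B7 = {0, 1, 2, 9}
Tree: B1–B2, B1–B3, B1–B4, B1–B5, B3–B6, B3–B7

Every bag has size at most 4, so the width is 4 − 1 = 3 and tw(G) ≤ 3. Conversely, {4, 7, 8, 9} is a clique of size 4, and the vertices of any clique must share a bag in every tree decomposition; so some bag has ≥ 4 vertices and tw(G) ≥ 3. Therefore the treewidth is 3.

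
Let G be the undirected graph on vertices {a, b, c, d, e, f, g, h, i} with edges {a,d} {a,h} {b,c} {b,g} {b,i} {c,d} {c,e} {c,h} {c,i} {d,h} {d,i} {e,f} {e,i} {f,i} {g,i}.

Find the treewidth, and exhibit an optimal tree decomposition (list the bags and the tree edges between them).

Each bag holds 3 vertices, so the decomposition has width 2, which upper-bounds the treewidth. On the other hand G contains the 3-clique {c, d, h}. A clique must lie in a single bag of any decomposition, so no decomposition can have width below 2. Hence tw(G) = 2 exactly.

Treewidth 2.
One optimal decomposition is:
Bags: B1 = {c, d, h}  B2 = {c, d, i}  B3 = {b, c, i}  B4 = {c, e, i}  B5 = {b, g, i}  B6 = {a, d, h}  B7 = {e, f, i}
Tree: B1–B2, B2–B3, B2–B4, B3–B5, B1–B6, B4–B7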